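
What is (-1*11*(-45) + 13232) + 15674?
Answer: 29401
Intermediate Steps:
(-1*11*(-45) + 13232) + 15674 = (-11*(-45) + 13232) + 15674 = (495 + 13232) + 15674 = 13727 + 15674 = 29401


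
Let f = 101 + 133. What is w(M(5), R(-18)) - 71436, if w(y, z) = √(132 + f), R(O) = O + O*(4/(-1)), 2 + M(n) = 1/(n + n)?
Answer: -71436 + √366 ≈ -71417.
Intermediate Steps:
f = 234
M(n) = -2 + 1/(2*n) (M(n) = -2 + 1/(n + n) = -2 + 1/(2*n))
R(O) = -3*O (R(O) = O + O*(4*(-1)) = O + O*(-4) = O - 4*O = -3*O)
w(y, z) = √366 (w(y, z) = √(132 + 234) = √366)
w(M(5), R(-18)) - 71436 = √366 - 71436 = -71436 + √366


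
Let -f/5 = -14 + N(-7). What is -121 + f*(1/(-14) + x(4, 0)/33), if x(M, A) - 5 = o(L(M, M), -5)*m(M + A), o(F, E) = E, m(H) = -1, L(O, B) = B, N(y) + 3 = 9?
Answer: -25811/231 ≈ -111.74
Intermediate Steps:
N(y) = 6 (N(y) = -3 + 9 = 6)
f = 40 (f = -5*(-14 + 6) = -5*(-8) = 40)
x(M, A) = 10 (x(M, A) = 5 - 5*(-1) = 5 + 5 = 10)
-121 + f*(1/(-14) + x(4, 0)/33) = -121 + 40*(1/(-14) + 10/33) = -121 + 40*(1*(-1/14) + 10*(1/33)) = -121 + 40*(-1/14 + 10/33) = -121 + 40*(107/462) = -121 + 2140/231 = -25811/231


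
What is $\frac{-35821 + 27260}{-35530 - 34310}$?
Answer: $\frac{8561}{69840} \approx 0.12258$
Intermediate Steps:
$\frac{-35821 + 27260}{-35530 - 34310} = - \frac{8561}{-69840} = \left(-8561\right) \left(- \frac{1}{69840}\right) = \frac{8561}{69840}$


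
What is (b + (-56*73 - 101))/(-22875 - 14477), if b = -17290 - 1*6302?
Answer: 27781/37352 ≈ 0.74376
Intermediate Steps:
b = -23592 (b = -17290 - 6302 = -23592)
(b + (-56*73 - 101))/(-22875 - 14477) = (-23592 + (-56*73 - 101))/(-22875 - 14477) = (-23592 + (-4088 - 101))/(-37352) = (-23592 - 4189)*(-1/37352) = -27781*(-1/37352) = 27781/37352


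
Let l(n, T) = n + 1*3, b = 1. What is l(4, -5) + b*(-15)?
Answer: -8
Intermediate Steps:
l(n, T) = 3 + n (l(n, T) = n + 3 = 3 + n)
l(4, -5) + b*(-15) = (3 + 4) + 1*(-15) = 7 - 15 = -8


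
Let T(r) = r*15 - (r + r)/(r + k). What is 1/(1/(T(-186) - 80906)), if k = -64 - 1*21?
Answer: -22681988/271 ≈ -83697.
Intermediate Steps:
k = -85 (k = -64 - 21 = -85)
T(r) = 15*r - 2*r/(-85 + r) (T(r) = r*15 - (r + r)/(r - 85) = 15*r - 2*r/(-85 + r))
1/(1/(T(-186) - 80906)) = 1/(1/(-186*(-1277 + 15*(-186))/(-85 - 186) - 80906)) = 1/(1/(-186*(-1277 - 2790)/(-271) - 80906)) = 1/(1/(-186*(-1/271)*(-4067) - 80906)) = 1/(1/(-756462/271 - 80906)) = 1/(1/(-22681988/271)) = 1/(-271/22681988) = -22681988/271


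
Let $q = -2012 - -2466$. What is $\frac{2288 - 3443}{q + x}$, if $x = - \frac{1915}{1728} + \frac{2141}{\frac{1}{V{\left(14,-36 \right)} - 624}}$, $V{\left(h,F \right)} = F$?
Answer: $\frac{1995840}{2440985083} \approx 0.00081764$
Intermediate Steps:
$q = 454$ ($q = -2012 + 2466 = 454$)
$x = - \frac{2441769595}{1728}$ ($x = - \frac{1915}{1728} + \frac{2141}{\frac{1}{-36 - 624}} = \left(-1915\right) \frac{1}{1728} + \frac{2141}{\frac{1}{-660}} = - \frac{1915}{1728} + \frac{2141}{- \frac{1}{660}} = - \frac{1915}{1728} + 2141 \left(-660\right) = - \frac{1915}{1728} - 1413060 = - \frac{2441769595}{1728} \approx -1.4131 \cdot 10^{6}$)
$\frac{2288 - 3443}{q + x} = \frac{2288 - 3443}{454 - \frac{2441769595}{1728}} = - \frac{1155}{- \frac{2440985083}{1728}} = \left(-1155\right) \left(- \frac{1728}{2440985083}\right) = \frac{1995840}{2440985083}$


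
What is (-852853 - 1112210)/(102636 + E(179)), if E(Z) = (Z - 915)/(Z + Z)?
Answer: -351746277/18371476 ≈ -19.146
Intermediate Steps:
E(Z) = (-915 + Z)/(2*Z) (E(Z) = (-915 + Z)/((2*Z)) = (-915 + Z)*(1/(2*Z)) = (-915 + Z)/(2*Z))
(-852853 - 1112210)/(102636 + E(179)) = (-852853 - 1112210)/(102636 + (½)*(-915 + 179)/179) = -1965063/(102636 + (½)*(1/179)*(-736)) = -1965063/(102636 - 368/179) = -1965063/18371476/179 = -1965063*179/18371476 = -351746277/18371476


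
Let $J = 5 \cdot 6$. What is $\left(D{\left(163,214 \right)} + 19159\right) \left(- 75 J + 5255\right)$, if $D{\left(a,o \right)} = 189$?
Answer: $58140740$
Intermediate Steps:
$J = 30$
$\left(D{\left(163,214 \right)} + 19159\right) \left(- 75 J + 5255\right) = \left(189 + 19159\right) \left(\left(-75\right) 30 + 5255\right) = 19348 \left(-2250 + 5255\right) = 19348 \cdot 3005 = 58140740$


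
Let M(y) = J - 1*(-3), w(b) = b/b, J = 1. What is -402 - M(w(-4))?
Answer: -406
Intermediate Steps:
w(b) = 1
M(y) = 4 (M(y) = 1 - 1*(-3) = 1 + 3 = 4)
-402 - M(w(-4)) = -402 - 1*4 = -402 - 4 = -406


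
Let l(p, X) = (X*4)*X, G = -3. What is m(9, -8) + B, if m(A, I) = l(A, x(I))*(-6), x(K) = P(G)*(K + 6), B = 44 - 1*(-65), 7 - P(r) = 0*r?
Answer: -4595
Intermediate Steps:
P(r) = 7 (P(r) = 7 - 0*r = 7 - 1*0 = 7 + 0 = 7)
B = 109 (B = 44 + 65 = 109)
x(K) = 42 + 7*K (x(K) = 7*(K + 6) = 7*(6 + K) = 42 + 7*K)
l(p, X) = 4*X² (l(p, X) = (4*X)*X = 4*X²)
m(A, I) = -24*(42 + 7*I)² (m(A, I) = (4*(42 + 7*I)²)*(-6) = -24*(42 + 7*I)²)
m(9, -8) + B = -1176*(6 - 8)² + 109 = -1176*(-2)² + 109 = -1176*4 + 109 = -4704 + 109 = -4595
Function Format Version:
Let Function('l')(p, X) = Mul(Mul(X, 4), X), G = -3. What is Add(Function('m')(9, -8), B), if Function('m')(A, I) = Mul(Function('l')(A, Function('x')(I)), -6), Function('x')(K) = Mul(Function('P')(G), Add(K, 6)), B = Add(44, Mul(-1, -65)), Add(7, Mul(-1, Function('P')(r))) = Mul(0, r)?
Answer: -4595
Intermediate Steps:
Function('P')(r) = 7 (Function('P')(r) = Add(7, Mul(-1, Mul(0, r))) = Add(7, Mul(-1, 0)) = Add(7, 0) = 7)
B = 109 (B = Add(44, 65) = 109)
Function('x')(K) = Add(42, Mul(7, K)) (Function('x')(K) = Mul(7, Add(K, 6)) = Mul(7, Add(6, K)) = Add(42, Mul(7, K)))
Function('l')(p, X) = Mul(4, Pow(X, 2)) (Function('l')(p, X) = Mul(Mul(4, X), X) = Mul(4, Pow(X, 2)))
Function('m')(A, I) = Mul(-24, Pow(Add(42, Mul(7, I)), 2)) (Function('m')(A, I) = Mul(Mul(4, Pow(Add(42, Mul(7, I)), 2)), -6) = Mul(-24, Pow(Add(42, Mul(7, I)), 2)))
Add(Function('m')(9, -8), B) = Add(Mul(-1176, Pow(Add(6, -8), 2)), 109) = Add(Mul(-1176, Pow(-2, 2)), 109) = Add(Mul(-1176, 4), 109) = Add(-4704, 109) = -4595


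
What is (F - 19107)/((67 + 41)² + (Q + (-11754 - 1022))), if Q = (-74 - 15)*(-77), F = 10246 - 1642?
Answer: -10503/5741 ≈ -1.8295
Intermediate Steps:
F = 8604
Q = 6853 (Q = -89*(-77) = 6853)
(F - 19107)/((67 + 41)² + (Q + (-11754 - 1022))) = (8604 - 19107)/((67 + 41)² + (6853 + (-11754 - 1022))) = -10503/(108² + (6853 - 12776)) = -10503/(11664 - 5923) = -10503/5741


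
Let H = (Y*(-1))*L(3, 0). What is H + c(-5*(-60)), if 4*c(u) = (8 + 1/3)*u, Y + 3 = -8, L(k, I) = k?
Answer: 658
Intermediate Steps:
Y = -11 (Y = -3 - 8 = -11)
c(u) = 25*u/12 (c(u) = ((8 + 1/3)*u)/4 = ((8 + ⅓)*u)/4 = (25*u/3)/4 = 25*u/12)
H = 33 (H = -11*(-1)*3 = 11*3 = 33)
H + c(-5*(-60)) = 33 + 25*(-5*(-60))/12 = 33 + (25/12)*300 = 33 + 625 = 658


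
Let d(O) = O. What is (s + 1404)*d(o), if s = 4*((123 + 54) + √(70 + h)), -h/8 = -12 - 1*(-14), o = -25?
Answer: -52800 - 300*√6 ≈ -53535.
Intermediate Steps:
h = -16 (h = -8*(-12 - 1*(-14)) = -8*(-12 + 14) = -8*2 = -16)
s = 708 + 12*√6 (s = 4*((123 + 54) + √(70 - 16)) = 4*(177 + √54) = 4*(177 + 3*√6) = 708 + 12*√6 ≈ 737.39)
(s + 1404)*d(o) = ((708 + 12*√6) + 1404)*(-25) = (2112 + 12*√6)*(-25) = -52800 - 300*√6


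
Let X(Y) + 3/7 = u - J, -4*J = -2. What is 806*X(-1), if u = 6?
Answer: 28613/7 ≈ 4087.6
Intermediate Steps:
J = ½ (J = -¼*(-2) = ½ ≈ 0.50000)
X(Y) = 71/14 (X(Y) = -3/7 + (6 - 1*½) = -3/7 + (6 - ½) = -3/7 + 11/2 = 71/14)
806*X(-1) = 806*(71/14) = 28613/7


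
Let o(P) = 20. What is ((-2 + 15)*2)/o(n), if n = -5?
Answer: 13/10 ≈ 1.3000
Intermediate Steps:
((-2 + 15)*2)/o(n) = ((-2 + 15)*2)/20 = (13*2)*(1/20) = 26*(1/20) = 13/10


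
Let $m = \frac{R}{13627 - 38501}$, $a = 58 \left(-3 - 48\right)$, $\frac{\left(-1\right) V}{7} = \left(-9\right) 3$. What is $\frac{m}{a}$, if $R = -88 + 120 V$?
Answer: $\frac{5648}{18394323} \approx 0.00030705$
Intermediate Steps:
$V = 189$ ($V = - 7 \left(\left(-9\right) 3\right) = \left(-7\right) \left(-27\right) = 189$)
$a = -2958$ ($a = 58 \left(-51\right) = -2958$)
$R = 22592$ ($R = -88 + 120 \cdot 189 = -88 + 22680 = 22592$)
$m = - \frac{11296}{12437}$ ($m = \frac{22592}{13627 - 38501} = \frac{22592}{-24874} = 22592 \left(- \frac{1}{24874}\right) = - \frac{11296}{12437} \approx -0.90826$)
$\frac{m}{a} = - \frac{11296}{12437 \left(-2958\right)} = \left(- \frac{11296}{12437}\right) \left(- \frac{1}{2958}\right) = \frac{5648}{18394323}$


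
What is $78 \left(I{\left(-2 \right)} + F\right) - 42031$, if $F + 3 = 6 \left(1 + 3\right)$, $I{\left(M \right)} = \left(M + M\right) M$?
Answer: $-39769$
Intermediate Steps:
$I{\left(M \right)} = 2 M^{2}$ ($I{\left(M \right)} = 2 M M = 2 M^{2}$)
$F = 21$ ($F = -3 + 6 \left(1 + 3\right) = -3 + 6 \cdot 4 = -3 + 24 = 21$)
$78 \left(I{\left(-2 \right)} + F\right) - 42031 = 78 \left(2 \left(-2\right)^{2} + 21\right) - 42031 = 78 \left(2 \cdot 4 + 21\right) - 42031 = 78 \left(8 + 21\right) - 42031 = 78 \cdot 29 - 42031 = 2262 - 42031 = -39769$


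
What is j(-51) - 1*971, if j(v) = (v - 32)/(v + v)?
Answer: -98959/102 ≈ -970.19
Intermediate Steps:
j(v) = (-32 + v)/(2*v) (j(v) = (-32 + v)/((2*v)) = (-32 + v)*(1/(2*v)) = (-32 + v)/(2*v))
j(-51) - 1*971 = (½)*(-32 - 51)/(-51) - 1*971 = (½)*(-1/51)*(-83) - 971 = 83/102 - 971 = -98959/102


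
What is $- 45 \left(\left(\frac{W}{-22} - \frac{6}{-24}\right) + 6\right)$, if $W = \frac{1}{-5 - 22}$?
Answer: $- \frac{37135}{132} \approx -281.33$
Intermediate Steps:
$W = - \frac{1}{27}$ ($W = \frac{1}{-27} = - \frac{1}{27} \approx -0.037037$)
$- 45 \left(\left(\frac{W}{-22} - \frac{6}{-24}\right) + 6\right) = - 45 \left(\left(- \frac{1}{27 \left(-22\right)} - \frac{6}{-24}\right) + 6\right) = - 45 \left(\left(\left(- \frac{1}{27}\right) \left(- \frac{1}{22}\right) - - \frac{1}{4}\right) + 6\right) = - 45 \left(\left(\frac{1}{594} + \frac{1}{4}\right) + 6\right) = - 45 \left(\frac{299}{1188} + 6\right) = \left(-45\right) \frac{7427}{1188} = - \frac{37135}{132}$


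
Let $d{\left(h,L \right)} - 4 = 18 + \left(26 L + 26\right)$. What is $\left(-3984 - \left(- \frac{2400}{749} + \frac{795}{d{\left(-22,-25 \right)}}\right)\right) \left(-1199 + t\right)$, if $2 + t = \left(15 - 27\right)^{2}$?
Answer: $\frac{38706420561}{9202} \approx 4.2063 \cdot 10^{6}$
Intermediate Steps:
$d{\left(h,L \right)} = 48 + 26 L$ ($d{\left(h,L \right)} = 4 + \left(18 + \left(26 L + 26\right)\right) = 4 + \left(18 + \left(26 + 26 L\right)\right) = 4 + \left(44 + 26 L\right) = 48 + 26 L$)
$t = 142$ ($t = -2 + \left(15 - 27\right)^{2} = -2 + \left(-12\right)^{2} = -2 + 144 = 142$)
$\left(-3984 - \left(- \frac{2400}{749} + \frac{795}{d{\left(-22,-25 \right)}}\right)\right) \left(-1199 + t\right) = \left(-3984 - \left(- \frac{2400}{749} + \frac{795}{48 + 26 \left(-25\right)}\right)\right) \left(-1199 + 142\right) = \left(-3984 - \left(- \frac{2400}{749} + \frac{795}{48 - 650}\right)\right) \left(-1057\right) = \left(-3984 + \left(\frac{2400}{749} - \frac{795}{-602}\right)\right) \left(-1057\right) = \left(-3984 + \left(\frac{2400}{749} - - \frac{795}{602}\right)\right) \left(-1057\right) = \left(-3984 + \left(\frac{2400}{749} + \frac{795}{602}\right)\right) \left(-1057\right) = \left(-3984 + \frac{291465}{64414}\right) \left(-1057\right) = \left(- \frac{256333911}{64414}\right) \left(-1057\right) = \frac{38706420561}{9202}$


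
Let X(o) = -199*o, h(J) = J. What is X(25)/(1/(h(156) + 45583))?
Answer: -227551525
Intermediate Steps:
X(25)/(1/(h(156) + 45583)) = (-199*25)/(1/(156 + 45583)) = -4975/(1/45739) = -4975/1/45739 = -4975*45739 = -227551525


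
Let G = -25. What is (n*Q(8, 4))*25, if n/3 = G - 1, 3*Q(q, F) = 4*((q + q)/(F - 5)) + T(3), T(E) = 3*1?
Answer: 39650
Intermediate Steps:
T(E) = 3
Q(q, F) = 1 + 8*q/(3*(-5 + F)) (Q(q, F) = (4*((q + q)/(F - 5)) + 3)/3 = (4*((2*q)/(-5 + F)) + 3)/3 = (4*(2*q/(-5 + F)) + 3)/3 = (8*q/(-5 + F) + 3)/3 = (3 + 8*q/(-5 + F))/3 = 1 + 8*q/(3*(-5 + F)))
n = -78 (n = 3*(-25 - 1) = 3*(-26) = -78)
(n*Q(8, 4))*25 = -78*(-5 + 4 + (8/3)*8)/(-5 + 4)*25 = -78*(-5 + 4 + 64/3)/(-1)*25 = -(-78)*61/3*25 = -78*(-61/3)*25 = 1586*25 = 39650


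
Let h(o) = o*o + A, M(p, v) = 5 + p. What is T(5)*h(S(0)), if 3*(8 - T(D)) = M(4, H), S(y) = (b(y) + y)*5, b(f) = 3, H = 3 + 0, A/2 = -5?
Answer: 1075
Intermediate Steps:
A = -10 (A = 2*(-5) = -10)
H = 3
S(y) = 15 + 5*y (S(y) = (3 + y)*5 = 15 + 5*y)
T(D) = 5 (T(D) = 8 - (5 + 4)/3 = 8 - ⅓*9 = 8 - 3 = 5)
h(o) = -10 + o² (h(o) = o*o - 10 = o² - 10 = -10 + o²)
T(5)*h(S(0)) = 5*(-10 + (15 + 5*0)²) = 5*(-10 + (15 + 0)²) = 5*(-10 + 15²) = 5*(-10 + 225) = 5*215 = 1075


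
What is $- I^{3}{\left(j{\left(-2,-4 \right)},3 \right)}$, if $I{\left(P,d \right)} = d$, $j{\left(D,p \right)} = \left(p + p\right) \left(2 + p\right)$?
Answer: $-27$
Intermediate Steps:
$j{\left(D,p \right)} = 2 p \left(2 + p\right)$
$- I^{3}{\left(j{\left(-2,-4 \right)},3 \right)} = - 3^{3} = \left(-1\right) 27 = -27$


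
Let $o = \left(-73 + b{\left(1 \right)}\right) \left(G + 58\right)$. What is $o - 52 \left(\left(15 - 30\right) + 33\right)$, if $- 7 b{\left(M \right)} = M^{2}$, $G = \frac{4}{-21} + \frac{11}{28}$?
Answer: $- \frac{763384}{147} \approx -5193.1$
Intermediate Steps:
$G = \frac{17}{84}$ ($G = 4 \left(- \frac{1}{21}\right) + 11 \cdot \frac{1}{28} = - \frac{4}{21} + \frac{11}{28} = \frac{17}{84} \approx 0.20238$)
$b{\left(M \right)} = - \frac{M^{2}}{7}$
$o = - \frac{625792}{147}$ ($o = \left(-73 - \frac{1^{2}}{7}\right) \left(\frac{17}{84} + 58\right) = \left(-73 - \frac{1}{7}\right) \frac{4889}{84} = \left(- \frac{512}{7}\right) \frac{4889}{84} = - \frac{625792}{147} \approx -4257.1$)
$o - 52 \left(\left(15 - 30\right) + 33\right) = - \frac{625792}{147} - 52 \left(\left(15 - 30\right) + 33\right) = - \frac{625792}{147} - 52 \left(-15 + 33\right) = - \frac{625792}{147} - 936 = - \frac{763384}{147}$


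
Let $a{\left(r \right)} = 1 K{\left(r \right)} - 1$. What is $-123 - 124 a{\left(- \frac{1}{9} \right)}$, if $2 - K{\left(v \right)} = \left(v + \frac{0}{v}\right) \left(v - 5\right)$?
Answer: $- \frac{14303}{81} \approx -176.58$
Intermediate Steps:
$K{\left(v \right)} = 2 - v \left(-5 + v\right)$ ($K{\left(v \right)} = 2 - \left(v + \frac{0}{v}\right) \left(v - 5\right) = 2 - \left(v + 0\right) \left(-5 + v\right) = 2 - v \left(-5 + v\right)$)
$a{\left(r \right)} = 1 - r^{2} + 5 r$ ($a{\left(r \right)} = 1 \left(2 - r^{2} + 5 r\right) - 1 = \left(2 - r^{2} + 5 r\right) - 1 = 1 - r^{2} + 5 r$)
$-123 - 124 a{\left(- \frac{1}{9} \right)} = -123 - 124 \left(1 - \left(- \frac{1}{9}\right)^{2} + 5 \left(- \frac{1}{9}\right)\right) = -123 - 124 \left(1 - \frac{1}{81} - \frac{5}{9}\right) = -123 - \frac{4340}{81} = - \frac{14303}{81}$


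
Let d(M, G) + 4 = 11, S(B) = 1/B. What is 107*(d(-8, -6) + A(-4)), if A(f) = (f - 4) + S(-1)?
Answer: -214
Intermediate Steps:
A(f) = -5 + f (A(f) = (f - 4) + 1/(-1) = (-4 + f) - 1 = -5 + f)
d(M, G) = 7 (d(M, G) = -4 + 11 = 7)
107*(d(-8, -6) + A(-4)) = 107*(7 + (-5 - 4)) = 107*(7 - 9) = 107*(-2) = -214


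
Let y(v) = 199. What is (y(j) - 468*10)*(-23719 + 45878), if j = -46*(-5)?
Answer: -99294479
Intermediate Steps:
j = 230
(y(j) - 468*10)*(-23719 + 45878) = (199 - 468*10)*(-23719 + 45878) = (199 - 4680)*22159 = -4481*22159 = -99294479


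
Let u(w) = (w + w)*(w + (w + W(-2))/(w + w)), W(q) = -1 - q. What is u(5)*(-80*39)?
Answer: -174720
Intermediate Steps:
u(w) = 2*w*(w + (1 + w)/(2*w)) (u(w) = (w + w)*(w + (w + (-1 - 1*(-2)))/(w + w)) = (2*w)*(w + (w + (-1 + 2))/((2*w))) = (2*w)*(w + (w + 1)*(1/(2*w))) = (2*w)*(w + (1 + w)*(1/(2*w))) = (2*w)*(w + (1 + w)/(2*w)) = 2*w*(w + (1 + w)/(2*w)))
u(5)*(-80*39) = (1 + 5 + 2*5**2)*(-80*39) = (1 + 5 + 2*25)*(-3120) = (1 + 5 + 50)*(-3120) = 56*(-3120) = -174720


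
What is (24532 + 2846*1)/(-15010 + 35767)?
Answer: 9126/6919 ≈ 1.3190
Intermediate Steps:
(24532 + 2846*1)/(-15010 + 35767) = (24532 + 2846)/20757 = 27378*(1/20757) = 9126/6919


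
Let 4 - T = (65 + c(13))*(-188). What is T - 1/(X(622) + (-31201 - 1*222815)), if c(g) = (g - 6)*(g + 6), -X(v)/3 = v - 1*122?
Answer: 9512349649/255516 ≈ 37228.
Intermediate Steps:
X(v) = 366 - 3*v (X(v) = -3*(v - 1*122) = -3*(v - 122) = -3*(-122 + v) = 366 - 3*v)
c(g) = (-6 + g)*(6 + g)
T = 37228 (T = 4 - (65 + (-36 + 13**2))*(-188) = 4 - (65 + (-36 + 169))*(-188) = 4 - (65 + 133)*(-188) = 4 - 198*(-188) = 4 - 1*(-37224) = 4 + 37224 = 37228)
T - 1/(X(622) + (-31201 - 1*222815)) = 37228 - 1/((366 - 3*622) + (-31201 - 1*222815)) = 37228 - 1/((366 - 1866) + (-31201 - 222815)) = 37228 - 1/(-1500 - 254016) = 37228 - 1/(-255516) = 37228 - 1*(-1/255516) = 37228 + 1/255516 = 9512349649/255516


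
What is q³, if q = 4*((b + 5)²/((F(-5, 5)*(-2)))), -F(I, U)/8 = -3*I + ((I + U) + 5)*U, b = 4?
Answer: 531441/4096000 ≈ 0.12975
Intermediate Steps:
F(I, U) = 24*I - 8*U*(5 + I + U) (F(I, U) = -8*(-3*I + ((I + U) + 5)*U) = -8*(-3*I + (5 + I + U)*U) = -8*(-3*I + U*(5 + I + U)) = 24*I - 8*U*(5 + I + U))
q = 81/160 (q = 4*((4 + 5)²/(((-40*5 - 8*5² + 24*(-5) - 8*(-5)*5)*(-2)))) = 4*(9²/(((-200 - 8*25 - 120 + 200)*(-2)))) = 4*(81/(((-200 - 200 - 120 + 200)*(-2)))) = 4*(81/((-320*(-2)))) = 4*(81/640) = 81/160 ≈ 0.50625)
q³ = (81/160)³ = 531441/4096000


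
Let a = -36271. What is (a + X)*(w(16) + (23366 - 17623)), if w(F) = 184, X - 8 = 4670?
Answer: -187251711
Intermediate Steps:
X = 4678 (X = 8 + 4670 = 4678)
(a + X)*(w(16) + (23366 - 17623)) = (-36271 + 4678)*(184 + (23366 - 17623)) = -31593*(184 + 5743) = -31593*5927 = -187251711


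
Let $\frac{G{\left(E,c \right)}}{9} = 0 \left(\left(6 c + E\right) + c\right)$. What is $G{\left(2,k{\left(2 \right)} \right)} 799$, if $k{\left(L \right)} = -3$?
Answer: $0$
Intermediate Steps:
$G{\left(E,c \right)} = 0$ ($G{\left(E,c \right)} = 9 \cdot 0 \left(\left(6 c + E\right) + c\right) = 9 \cdot 0 \left(\left(E + 6 c\right) + c\right) = 9 \cdot 0 \left(E + 7 c\right) = 9 \cdot 0 = 0$)
$G{\left(2,k{\left(2 \right)} \right)} 799 = 0 \cdot 799 = 0$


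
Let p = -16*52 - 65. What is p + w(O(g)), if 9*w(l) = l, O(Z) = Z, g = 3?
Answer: -2690/3 ≈ -896.67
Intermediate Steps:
w(l) = l/9
p = -897 (p = -832 - 65 = -897)
p + w(O(g)) = -897 + (1/9)*3 = -897 + 1/3 = -2690/3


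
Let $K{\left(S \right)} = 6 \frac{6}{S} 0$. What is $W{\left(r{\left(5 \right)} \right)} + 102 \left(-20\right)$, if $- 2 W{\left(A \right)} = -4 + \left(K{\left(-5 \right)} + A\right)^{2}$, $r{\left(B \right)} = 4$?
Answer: $-2046$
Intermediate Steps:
$K{\left(S \right)} = 0$ ($K{\left(S \right)} = \frac{36}{S} 0 = 0$)
$W{\left(A \right)} = 2 - \frac{A^{2}}{2}$ ($W{\left(A \right)} = - \frac{-4 + \left(0 + A\right)^{2}}{2} = - \frac{-4 + A^{2}}{2} = 2 - \frac{A^{2}}{2}$)
$W{\left(r{\left(5 \right)} \right)} + 102 \left(-20\right) = \left(2 - \frac{4^{2}}{2}\right) + 102 \left(-20\right) = \left(2 - 8\right) - 2040 = -6 - 2040 = -2046$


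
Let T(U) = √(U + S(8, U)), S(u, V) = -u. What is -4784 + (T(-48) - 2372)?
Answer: -7156 + 2*I*√14 ≈ -7156.0 + 7.4833*I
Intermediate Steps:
T(U) = √(-8 + U) (T(U) = √(U - 1*8) = √(U - 8) = √(-8 + U))
-4784 + (T(-48) - 2372) = -4784 + (√(-8 - 48) - 2372) = -4784 + (√(-56) - 2372) = -4784 + (2*I*√14 - 2372) = -4784 + (-2372 + 2*I*√14) = -7156 + 2*I*√14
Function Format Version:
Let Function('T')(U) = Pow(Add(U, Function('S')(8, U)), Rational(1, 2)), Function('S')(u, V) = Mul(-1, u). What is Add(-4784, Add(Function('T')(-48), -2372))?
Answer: Add(-7156, Mul(2, I, Pow(14, Rational(1, 2)))) ≈ Add(-7156.0, Mul(7.4833, I))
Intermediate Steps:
Function('T')(U) = Pow(Add(-8, U), Rational(1, 2)) (Function('T')(U) = Pow(Add(U, Mul(-1, 8)), Rational(1, 2)) = Pow(Add(U, -8), Rational(1, 2)) = Pow(Add(-8, U), Rational(1, 2)))
Add(-4784, Add(Function('T')(-48), -2372)) = Add(-4784, Add(Pow(Add(-8, -48), Rational(1, 2)), -2372)) = Add(-4784, Add(Pow(-56, Rational(1, 2)), -2372)) = Add(-4784, Add(Mul(2, I, Pow(14, Rational(1, 2))), -2372)) = Add(-4784, Add(-2372, Mul(2, I, Pow(14, Rational(1, 2))))) = Add(-7156, Mul(2, I, Pow(14, Rational(1, 2))))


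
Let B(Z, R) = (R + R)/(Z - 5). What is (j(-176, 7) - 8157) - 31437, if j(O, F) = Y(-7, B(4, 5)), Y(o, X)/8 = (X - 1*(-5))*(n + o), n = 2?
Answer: -39394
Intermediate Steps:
B(Z, R) = 2*R/(-5 + Z) (B(Z, R) = (2*R)/(-5 + Z) = 2*R/(-5 + Z))
Y(o, X) = 8*(2 + o)*(5 + X) (Y(o, X) = 8*((X - 1*(-5))*(2 + o)) = 8*((X + 5)*(2 + o)) = 8*((5 + X)*(2 + o)) = 8*((2 + o)*(5 + X)) = 8*(2 + o)*(5 + X))
j(O, F) = 200 (j(O, F) = 80 + 16*(2*5/(-5 + 4)) + 40*(-7) + 8*(2*5/(-5 + 4))*(-7) = 80 + 16*(2*5/(-1)) - 280 + 8*(2*5/(-1))*(-7) = 80 + 16*(2*5*(-1)) - 280 + 8*(2*5*(-1))*(-7) = 80 + 16*(-10) - 280 + 8*(-10)*(-7) = 80 - 160 - 280 + 560 = 200)
(j(-176, 7) - 8157) - 31437 = (200 - 8157) - 31437 = -7957 - 31437 = -39394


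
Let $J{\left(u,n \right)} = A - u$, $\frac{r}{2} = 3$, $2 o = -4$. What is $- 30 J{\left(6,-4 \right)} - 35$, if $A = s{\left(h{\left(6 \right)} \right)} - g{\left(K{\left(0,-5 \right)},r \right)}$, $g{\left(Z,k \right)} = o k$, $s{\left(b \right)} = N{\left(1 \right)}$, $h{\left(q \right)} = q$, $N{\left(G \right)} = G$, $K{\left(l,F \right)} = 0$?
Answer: $-245$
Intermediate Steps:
$o = -2$ ($o = \frac{1}{2} \left(-4\right) = -2$)
$s{\left(b \right)} = 1$
$r = 6$ ($r = 2 \cdot 3 = 6$)
$g{\left(Z,k \right)} = - 2 k$
$A = 13$ ($A = 1 - \left(-2\right) 6 = 1 - -12 = 1 + 12 = 13$)
$J{\left(u,n \right)} = 13 - u$
$- 30 J{\left(6,-4 \right)} - 35 = - 30 \left(13 - 6\right) - 35 = \left(-30\right) 7 - 35 = -210 - 35 = -245$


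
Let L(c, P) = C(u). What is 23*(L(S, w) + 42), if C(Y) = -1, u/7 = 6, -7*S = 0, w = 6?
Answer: 943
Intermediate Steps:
S = 0 (S = -1/7*0 = 0)
u = 42 (u = 7*6 = 42)
L(c, P) = -1
23*(L(S, w) + 42) = 23*(-1 + 42) = 23*41 = 943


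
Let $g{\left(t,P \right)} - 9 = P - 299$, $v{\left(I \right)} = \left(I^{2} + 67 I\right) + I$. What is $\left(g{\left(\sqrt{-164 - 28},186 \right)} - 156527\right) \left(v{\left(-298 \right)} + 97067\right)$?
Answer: $-25939190017$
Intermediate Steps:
$v{\left(I \right)} = I^{2} + 68 I$
$g{\left(t,P \right)} = -290 + P$ ($g{\left(t,P \right)} = 9 + \left(P - 299\right) = 9 + \left(-299 + P\right) = -290 + P$)
$\left(g{\left(\sqrt{-164 - 28},186 \right)} - 156527\right) \left(v{\left(-298 \right)} + 97067\right) = \left(\left(-290 + 186\right) - 156527\right) \left(- 298 \left(68 - 298\right) + 97067\right) = \left(-104 - 156527\right) \left(\left(-298\right) \left(-230\right) + 97067\right) = - 156631 \left(68540 + 97067\right) = \left(-156631\right) 165607 = -25939190017$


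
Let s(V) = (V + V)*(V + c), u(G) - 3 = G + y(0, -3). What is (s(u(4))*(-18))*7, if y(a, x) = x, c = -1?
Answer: -3024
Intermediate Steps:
u(G) = G (u(G) = 3 + (G - 3) = 3 + (-3 + G) = G)
s(V) = 2*V*(-1 + V) (s(V) = (V + V)*(V - 1) = (2*V)*(-1 + V) = 2*V*(-1 + V))
(s(u(4))*(-18))*7 = ((2*4*(-1 + 4))*(-18))*7 = ((2*4*3)*(-18))*7 = (24*(-18))*7 = -432*7 = -3024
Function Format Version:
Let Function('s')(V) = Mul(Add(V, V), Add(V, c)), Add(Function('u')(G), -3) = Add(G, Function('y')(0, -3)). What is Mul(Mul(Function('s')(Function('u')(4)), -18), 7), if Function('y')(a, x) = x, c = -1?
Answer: -3024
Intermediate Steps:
Function('u')(G) = G (Function('u')(G) = Add(3, Add(G, -3)) = Add(3, Add(-3, G)) = G)
Function('s')(V) = Mul(2, V, Add(-1, V)) (Function('s')(V) = Mul(Add(V, V), Add(V, -1)) = Mul(Mul(2, V), Add(-1, V)) = Mul(2, V, Add(-1, V)))
Mul(Mul(Function('s')(Function('u')(4)), -18), 7) = Mul(Mul(Mul(2, 4, Add(-1, 4)), -18), 7) = Mul(Mul(Mul(2, 4, 3), -18), 7) = Mul(Mul(24, -18), 7) = Mul(-432, 7) = -3024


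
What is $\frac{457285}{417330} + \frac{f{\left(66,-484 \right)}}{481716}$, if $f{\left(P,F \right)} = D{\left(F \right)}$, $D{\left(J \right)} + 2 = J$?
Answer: $\frac{611329663}{558429273} \approx 1.0947$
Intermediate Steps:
$D{\left(J \right)} = -2 + J$
$f{\left(P,F \right)} = -2 + F$
$\frac{457285}{417330} + \frac{f{\left(66,-484 \right)}}{481716} = \frac{457285}{417330} + \frac{-2 - 484}{481716} = 457285 \cdot \frac{1}{417330} - \frac{27}{26762} = \frac{91457}{83466} - \frac{27}{26762} = \frac{611329663}{558429273}$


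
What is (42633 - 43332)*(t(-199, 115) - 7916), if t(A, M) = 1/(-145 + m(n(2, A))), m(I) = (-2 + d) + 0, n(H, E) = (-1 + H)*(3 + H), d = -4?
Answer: 835526583/151 ≈ 5.5333e+6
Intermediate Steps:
m(I) = -6 (m(I) = (-2 - 4) + 0 = -6 + 0 = -6)
t(A, M) = -1/151 (t(A, M) = 1/(-145 - 6) = 1/(-151) = -1/151)
(42633 - 43332)*(t(-199, 115) - 7916) = (42633 - 43332)*(-1/151 - 7916) = -699*(-1195317/151) = 835526583/151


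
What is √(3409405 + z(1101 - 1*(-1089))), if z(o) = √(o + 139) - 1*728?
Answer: √(3408677 + √2329) ≈ 1846.3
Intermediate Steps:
z(o) = -728 + √(139 + o) (z(o) = √(139 + o) - 728 = -728 + √(139 + o))
√(3409405 + z(1101 - 1*(-1089))) = √(3409405 + (-728 + √(139 + (1101 - 1*(-1089))))) = √(3409405 + (-728 + √(139 + (1101 + 1089)))) = √(3409405 + (-728 + √(139 + 2190))) = √(3409405 + (-728 + √2329)) = √(3408677 + √2329)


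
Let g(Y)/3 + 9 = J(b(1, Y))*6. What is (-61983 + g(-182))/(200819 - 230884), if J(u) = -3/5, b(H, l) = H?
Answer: 310104/150325 ≈ 2.0629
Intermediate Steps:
J(u) = -⅗ (J(u) = -3*⅕ = -⅗)
g(Y) = -189/5 (g(Y) = -27 + 3*(-⅗*6) = -27 + 3*(-18/5) = -27 - 54/5 = -189/5)
(-61983 + g(-182))/(200819 - 230884) = (-61983 - 189/5)/(200819 - 230884) = -310104/5/(-30065) = -310104/5*(-1/30065) = 310104/150325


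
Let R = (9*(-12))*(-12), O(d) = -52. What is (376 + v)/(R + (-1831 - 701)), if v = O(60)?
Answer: -27/103 ≈ -0.26214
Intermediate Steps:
R = 1296 (R = -108*(-12) = 1296)
v = -52
(376 + v)/(R + (-1831 - 701)) = (376 - 52)/(1296 + (-1831 - 701)) = 324/(1296 - 2532) = 324/(-1236) = 324*(-1/1236) = -27/103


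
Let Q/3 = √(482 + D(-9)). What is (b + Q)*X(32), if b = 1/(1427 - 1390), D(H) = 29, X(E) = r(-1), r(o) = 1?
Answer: 1/37 + 3*√511 ≈ 67.843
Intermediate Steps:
X(E) = 1
b = 1/37 ≈ 0.027027
Q = 3*√511 (Q = 3*√(482 + 29) = 3*√511 ≈ 67.816)
(b + Q)*X(32) = (1/37 + 3*√511)*1 = 1/37 + 3*√511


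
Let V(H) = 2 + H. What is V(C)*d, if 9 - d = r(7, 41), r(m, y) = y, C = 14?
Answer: -512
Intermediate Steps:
d = -32 (d = 9 - 1*41 = 9 - 41 = -32)
V(C)*d = (2 + 14)*(-32) = 16*(-32) = -512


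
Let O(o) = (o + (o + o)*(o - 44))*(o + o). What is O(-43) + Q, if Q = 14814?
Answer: -624940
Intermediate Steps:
O(o) = 2*o*(o + 2*o*(-44 + o)) (O(o) = (o + (2*o)*(-44 + o))*(2*o) = (o + 2*o*(-44 + o))*(2*o) = 2*o*(o + 2*o*(-44 + o)))
O(-43) + Q = (-43)²*(-174 + 4*(-43)) + 14814 = 1849*(-174 - 172) + 14814 = 1849*(-346) + 14814 = -639754 + 14814 = -624940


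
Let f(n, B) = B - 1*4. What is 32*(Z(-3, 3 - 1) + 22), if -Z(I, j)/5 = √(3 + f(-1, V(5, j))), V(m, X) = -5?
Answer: 704 - 160*I*√6 ≈ 704.0 - 391.92*I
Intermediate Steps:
f(n, B) = -4 + B (f(n, B) = B - 4 = -4 + B)
Z(I, j) = -5*I*√6 (Z(I, j) = -5*√(3 + (-4 - 5)) = -5*√(3 - 9) = -5*I*√6)
32*(Z(-3, 3 - 1) + 22) = 32*(-5*I*√6 + 22) = 32*(22 - 5*I*√6) = 704 - 160*I*√6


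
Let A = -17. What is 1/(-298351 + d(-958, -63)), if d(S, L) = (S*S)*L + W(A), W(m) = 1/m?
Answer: -17/987997212 ≈ -1.7207e-8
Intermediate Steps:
d(S, L) = -1/17 + L*S² (d(S, L) = (S*S)*L + 1/(-17) = S²*L - 1/17 = L*S² - 1/17 = -1/17 + L*S²)
1/(-298351 + d(-958, -63)) = 1/(-298351 + (-1/17 - 63*(-958)²)) = 1/(-298351 + (-1/17 - 63*917764)) = 1/(-298351 + (-1/17 - 57819132)) = 1/(-298351 - 982925245/17) = 1/(-987997212/17) = -17/987997212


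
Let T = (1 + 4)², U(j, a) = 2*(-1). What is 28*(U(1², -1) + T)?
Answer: 644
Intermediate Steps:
U(j, a) = -2
T = 25 (T = 5² = 25)
28*(U(1², -1) + T) = 28*(-2 + 25) = 28*23 = 644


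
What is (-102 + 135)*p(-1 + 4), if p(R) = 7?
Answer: 231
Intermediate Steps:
(-102 + 135)*p(-1 + 4) = (-102 + 135)*7 = 33*7 = 231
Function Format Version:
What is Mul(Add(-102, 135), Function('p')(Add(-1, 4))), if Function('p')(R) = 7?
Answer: 231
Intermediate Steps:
Mul(Add(-102, 135), Function('p')(Add(-1, 4))) = Mul(Add(-102, 135), 7) = Mul(33, 7) = 231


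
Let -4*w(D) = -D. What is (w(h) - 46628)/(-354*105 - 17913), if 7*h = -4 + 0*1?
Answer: 108799/128527 ≈ 0.84651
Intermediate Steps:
h = -4/7 (h = (-4 + 0*1)/7 = (-4 + 0)/7 = (1/7)*(-4) = -4/7 ≈ -0.57143)
w(D) = D/4 (w(D) = -(-1)*D/4 = D/4)
(w(h) - 46628)/(-354*105 - 17913) = ((1/4)*(-4/7) - 46628)/(-354*105 - 17913) = (-1/7 - 46628)/(-37170 - 17913) = -326397/7/(-55083) = -326397/7*(-1/55083) = 108799/128527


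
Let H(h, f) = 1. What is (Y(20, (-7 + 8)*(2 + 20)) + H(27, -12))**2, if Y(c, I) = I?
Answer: 529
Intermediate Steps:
(Y(20, (-7 + 8)*(2 + 20)) + H(27, -12))**2 = ((-7 + 8)*(2 + 20) + 1)**2 = (1*22 + 1)**2 = (22 + 1)**2 = 23**2 = 529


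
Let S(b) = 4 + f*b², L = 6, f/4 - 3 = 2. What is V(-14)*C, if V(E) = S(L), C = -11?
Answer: -7964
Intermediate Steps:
f = 20 (f = 12 + 4*2 = 12 + 8 = 20)
S(b) = 4 + 20*b²
V(E) = 724 (V(E) = 4 + 20*6² = 4 + 20*36 = 4 + 720 = 724)
V(-14)*C = 724*(-11) = -7964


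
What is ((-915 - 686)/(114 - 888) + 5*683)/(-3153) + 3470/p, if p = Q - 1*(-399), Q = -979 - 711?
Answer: -11882715341/3150584802 ≈ -3.7716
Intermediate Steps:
Q = -1690
p = -1291 (p = -1690 - 1*(-399) = -1690 + 399 = -1291)
((-915 - 686)/(114 - 888) + 5*683)/(-3153) + 3470/p = ((-915 - 686)/(114 - 888) + 5*683)/(-3153) + 3470/(-1291) = (-1601/(-774) + 3415)*(-1/3153) + 3470*(-1/1291) = (-1601*(-1/774) + 3415)*(-1/3153) - 3470/1291 = (1601/774 + 3415)*(-1/3153) - 3470/1291 = (2644811/774)*(-1/3153) - 3470/1291 = -2644811/2440422 - 3470/1291 = -11882715341/3150584802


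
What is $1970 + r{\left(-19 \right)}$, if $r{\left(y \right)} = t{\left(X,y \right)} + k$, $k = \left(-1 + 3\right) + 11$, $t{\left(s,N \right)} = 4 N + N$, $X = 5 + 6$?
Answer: $1888$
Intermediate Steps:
$X = 11$
$t{\left(s,N \right)} = 5 N$
$k = 13$ ($k = 2 + 11 = 13$)
$r{\left(y \right)} = 13 + 5 y$ ($r{\left(y \right)} = 5 y + 13 = 13 + 5 y$)
$1970 + r{\left(-19 \right)} = 1970 + \left(13 + 5 \left(-19\right)\right) = 1970 + \left(13 - 95\right) = 1970 - 82 = 1888$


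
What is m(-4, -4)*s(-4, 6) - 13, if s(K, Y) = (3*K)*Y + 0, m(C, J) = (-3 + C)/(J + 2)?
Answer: -265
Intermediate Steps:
m(C, J) = (-3 + C)/(2 + J)
s(K, Y) = 3*K*Y (s(K, Y) = 3*K*Y + 0 = 3*K*Y)
m(-4, -4)*s(-4, 6) - 13 = ((-3 - 4)/(2 - 4))*(3*(-4)*6) - 13 = (-7/(-2))*(-72) - 13 = -½*(-7)*(-72) - 13 = (7/2)*(-72) - 13 = -252 - 13 = -265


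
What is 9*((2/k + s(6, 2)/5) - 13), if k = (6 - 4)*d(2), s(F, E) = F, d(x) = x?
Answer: -1017/10 ≈ -101.70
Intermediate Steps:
k = 4 (k = (6 - 4)*2 = 2*2 = 4)
9*((2/k + s(6, 2)/5) - 13) = 9*((2/4 + 6/5) - 13) = 9*((2*(1/4) + 6*(1/5)) - 13) = 9*((1/2 + 6/5) - 13) = 9*(17/10 - 13) = 9*(-113/10) = -1017/10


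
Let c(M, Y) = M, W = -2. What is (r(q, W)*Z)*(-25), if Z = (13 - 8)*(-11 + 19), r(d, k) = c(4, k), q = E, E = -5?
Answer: -4000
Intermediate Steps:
q = -5
r(d, k) = 4
Z = 40 (Z = 5*8 = 40)
(r(q, W)*Z)*(-25) = (4*40)*(-25) = 160*(-25) = -4000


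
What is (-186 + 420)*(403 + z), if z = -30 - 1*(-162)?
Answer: 125190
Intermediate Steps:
z = 132 (z = -30 + 162 = 132)
(-186 + 420)*(403 + z) = (-186 + 420)*(403 + 132) = 234*535 = 125190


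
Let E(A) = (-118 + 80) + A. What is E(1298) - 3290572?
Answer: -3289312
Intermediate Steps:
E(A) = -38 + A
E(1298) - 3290572 = (-38 + 1298) - 3290572 = 1260 - 3290572 = -3289312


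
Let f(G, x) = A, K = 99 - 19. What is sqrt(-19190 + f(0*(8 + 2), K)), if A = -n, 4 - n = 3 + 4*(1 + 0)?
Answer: I*sqrt(19187) ≈ 138.52*I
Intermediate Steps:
n = -3 (n = 4 - (3 + 4*(1 + 0)) = 4 - (3 + 4*1) = 4 - (3 + 4) = 4 - 1*7 = 4 - 7 = -3)
K = 80
A = 3 (A = -1*(-3) = 3)
f(G, x) = 3
sqrt(-19190 + f(0*(8 + 2), K)) = sqrt(-19190 + 3) = sqrt(-19187) = I*sqrt(19187)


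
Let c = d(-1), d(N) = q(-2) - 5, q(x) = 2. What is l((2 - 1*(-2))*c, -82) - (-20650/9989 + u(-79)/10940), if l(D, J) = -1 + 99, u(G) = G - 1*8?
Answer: 1562312389/15611380 ≈ 100.08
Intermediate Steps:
d(N) = -3 (d(N) = 2 - 5 = -3)
u(G) = -8 + G (u(G) = G - 8 = -8 + G)
c = -3
l(D, J) = 98
l((2 - 1*(-2))*c, -82) - (-20650/9989 + u(-79)/10940) = 98 - (-20650/9989 + (-8 - 79)/10940) = 98 - (-20650*1/9989 - 87*1/10940) = 98 - (-2950/1427 - 87/10940) = 98 - 1*(-32397149/15611380) = 98 + 32397149/15611380 = 1562312389/15611380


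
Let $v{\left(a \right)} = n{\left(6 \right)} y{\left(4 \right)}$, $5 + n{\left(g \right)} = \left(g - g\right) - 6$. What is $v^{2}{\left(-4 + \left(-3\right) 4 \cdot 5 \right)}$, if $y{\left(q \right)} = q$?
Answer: $1936$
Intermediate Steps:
$n{\left(g \right)} = -11$ ($n{\left(g \right)} = -5 + \left(\left(g - g\right) - 6\right) = -5 + \left(0 - 6\right) = -5 - 6 = -11$)
$v{\left(a \right)} = -44$ ($v{\left(a \right)} = \left(-11\right) 4 = -44$)
$v^{2}{\left(-4 + \left(-3\right) 4 \cdot 5 \right)} = \left(-44\right)^{2} = 1936$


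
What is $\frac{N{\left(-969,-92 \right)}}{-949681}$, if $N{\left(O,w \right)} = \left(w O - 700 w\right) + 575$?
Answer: $- \frac{154123}{949681} \approx -0.16229$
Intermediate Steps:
$N{\left(O,w \right)} = 575 - 700 w + O w$ ($N{\left(O,w \right)} = \left(O w - 700 w\right) + 575 = \left(- 700 w + O w\right) + 575 = 575 - 700 w + O w$)
$\frac{N{\left(-969,-92 \right)}}{-949681} = \frac{575 - -64400 - -89148}{-949681} = \left(575 + 64400 + 89148\right) \left(- \frac{1}{949681}\right) = 154123 \left(- \frac{1}{949681}\right) = - \frac{154123}{949681}$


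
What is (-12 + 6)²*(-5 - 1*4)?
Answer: -324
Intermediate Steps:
(-12 + 6)²*(-5 - 1*4) = (-6)²*(-5 - 4) = 36*(-9) = -324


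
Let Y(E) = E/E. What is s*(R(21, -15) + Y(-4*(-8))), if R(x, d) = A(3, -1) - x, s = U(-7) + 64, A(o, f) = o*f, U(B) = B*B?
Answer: -2599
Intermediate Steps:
U(B) = B²
A(o, f) = f*o
Y(E) = 1
s = 113 (s = (-7)² + 64 = 49 + 64 = 113)
R(x, d) = -3 - x (R(x, d) = -1*3 - x = -3 - x)
s*(R(21, -15) + Y(-4*(-8))) = 113*((-3 - 1*21) + 1) = 113*((-3 - 21) + 1) = 113*(-24 + 1) = 113*(-23) = -2599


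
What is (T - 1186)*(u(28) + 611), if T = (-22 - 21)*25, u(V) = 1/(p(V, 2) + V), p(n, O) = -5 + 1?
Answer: -33157565/24 ≈ -1.3816e+6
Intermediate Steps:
p(n, O) = -4
u(V) = 1/(-4 + V)
T = -1075 (T = -43*25 = -1075)
(T - 1186)*(u(28) + 611) = (-1075 - 1186)*(1/(-4 + 28) + 611) = -2261*(1/24 + 611) = -2261*14665/24 = -33157565/24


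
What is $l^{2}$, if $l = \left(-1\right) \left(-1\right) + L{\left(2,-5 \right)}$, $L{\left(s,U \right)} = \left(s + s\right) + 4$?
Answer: $81$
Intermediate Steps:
$L{\left(s,U \right)} = 4 + 2 s$ ($L{\left(s,U \right)} = 2 s + 4 = 4 + 2 s$)
$l = 9$ ($l = \left(-1\right) \left(-1\right) + \left(4 + 2 \cdot 2\right) = 1 + \left(4 + 4\right) = 1 + 8 = 9$)
$l^{2} = 9^{2} = 81$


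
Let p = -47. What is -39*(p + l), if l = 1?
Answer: 1794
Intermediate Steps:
-39*(p + l) = -39*(-47 + 1) = -39*(-46) = 1794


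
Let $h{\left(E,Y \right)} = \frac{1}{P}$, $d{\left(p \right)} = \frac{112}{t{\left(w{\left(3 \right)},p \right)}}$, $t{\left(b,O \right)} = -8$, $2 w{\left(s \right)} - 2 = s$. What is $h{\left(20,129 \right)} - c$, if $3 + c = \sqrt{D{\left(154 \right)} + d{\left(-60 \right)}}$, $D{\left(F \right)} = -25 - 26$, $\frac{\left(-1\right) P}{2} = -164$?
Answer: $\frac{985}{328} - i \sqrt{65} \approx 3.003 - 8.0623 i$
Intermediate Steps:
$w{\left(s \right)} = 1 + \frac{s}{2}$
$P = 328$ ($P = \left(-2\right) \left(-164\right) = 328$)
$D{\left(F \right)} = -51$ ($D{\left(F \right)} = -25 - 26 = -51$)
$d{\left(p \right)} = -14$ ($d{\left(p \right)} = \frac{112}{-8} = 112 \left(- \frac{1}{8}\right) = -14$)
$h{\left(E,Y \right)} = \frac{1}{328}$
$c = -3 + i \sqrt{65}$ ($c = -3 + \sqrt{-51 - 14} = -3 + \sqrt{-65} = -3 + i \sqrt{65} \approx -3.0 + 8.0623 i$)
$h{\left(20,129 \right)} - c = \frac{1}{328} - \left(-3 + i \sqrt{65}\right) = \frac{1}{328} + \left(3 - i \sqrt{65}\right) = \frac{985}{328} - i \sqrt{65}$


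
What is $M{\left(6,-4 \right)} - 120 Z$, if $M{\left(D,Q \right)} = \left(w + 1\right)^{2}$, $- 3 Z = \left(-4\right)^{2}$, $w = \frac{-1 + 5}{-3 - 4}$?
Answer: $\frac{31369}{49} \approx 640.18$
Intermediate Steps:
$w = - \frac{4}{7}$ ($w = \frac{4}{-7} = 4 \left(- \frac{1}{7}\right) = - \frac{4}{7} \approx -0.57143$)
$Z = - \frac{16}{3}$ ($Z = - \frac{\left(-4\right)^{2}}{3} = \left(- \frac{1}{3}\right) 16 = - \frac{16}{3} \approx -5.3333$)
$M{\left(D,Q \right)} = \frac{9}{49}$ ($M{\left(D,Q \right)} = \left(- \frac{4}{7} + 1\right)^{2} = \left(\frac{3}{7}\right)^{2} = \frac{9}{49}$)
$M{\left(6,-4 \right)} - 120 Z = \frac{9}{49} - -640 = \frac{9}{49} + 640 = \frac{31369}{49}$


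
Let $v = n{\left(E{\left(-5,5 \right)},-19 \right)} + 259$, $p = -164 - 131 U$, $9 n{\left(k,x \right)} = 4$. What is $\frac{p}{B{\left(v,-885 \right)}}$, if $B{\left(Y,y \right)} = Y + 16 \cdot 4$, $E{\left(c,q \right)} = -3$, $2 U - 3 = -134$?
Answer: $\frac{151497}{5822} \approx 26.021$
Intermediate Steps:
$U = - \frac{131}{2}$ ($U = \frac{3}{2} + \frac{1}{2} \left(-134\right) = \frac{3}{2} - 67 = - \frac{131}{2} \approx -65.5$)
$n{\left(k,x \right)} = \frac{4}{9}$ ($n{\left(k,x \right)} = \frac{1}{9} \cdot 4 = \frac{4}{9}$)
$p = \frac{16833}{2}$ ($p = -164 - - \frac{17161}{2} = -164 + \frac{17161}{2} = \frac{16833}{2} \approx 8416.5$)
$v = \frac{2335}{9}$ ($v = \frac{4}{9} + 259 = \frac{2335}{9} \approx 259.44$)
$B{\left(Y,y \right)} = 64 + Y$ ($B{\left(Y,y \right)} = Y + 64 = 64 + Y$)
$\frac{p}{B{\left(v,-885 \right)}} = \frac{16833}{2 \left(64 + \frac{2335}{9}\right)} = \frac{16833}{2 \cdot \frac{2911}{9}} = \frac{16833}{2} \cdot \frac{9}{2911} = \frac{151497}{5822}$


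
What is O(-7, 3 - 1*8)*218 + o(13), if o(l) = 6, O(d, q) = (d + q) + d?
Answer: -4136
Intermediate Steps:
O(d, q) = q + 2*d
O(-7, 3 - 1*8)*218 + o(13) = ((3 - 1*8) + 2*(-7))*218 + 6 = ((3 - 8) - 14)*218 + 6 = (-5 - 14)*218 + 6 = -19*218 + 6 = -4142 + 6 = -4136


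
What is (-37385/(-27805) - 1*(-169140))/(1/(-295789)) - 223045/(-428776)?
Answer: -119293055161419539243/2384423336 ≈ -5.0030e+10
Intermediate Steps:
(-37385/(-27805) - 1*(-169140))/(1/(-295789)) - 223045/(-428776) = (-37385*(-1/27805) + 169140)/(-1/295789) - 223045*(-1/428776) = (7477/5561 + 169140)*(-295789) + 223045/428776 = (940595017/5561)*(-295789) + 223045/428776 = -278217659483413/5561 + 223045/428776 = -119293055161419539243/2384423336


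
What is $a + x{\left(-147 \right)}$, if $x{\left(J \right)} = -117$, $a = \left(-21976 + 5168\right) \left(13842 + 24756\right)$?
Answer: $-648755301$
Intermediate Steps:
$a = -648755184$ ($a = \left(-16808\right) 38598 = -648755184$)
$a + x{\left(-147 \right)} = -648755184 - 117 = -648755301$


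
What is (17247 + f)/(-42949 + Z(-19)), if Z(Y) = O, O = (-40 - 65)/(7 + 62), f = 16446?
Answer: -774939/987862 ≈ -0.78446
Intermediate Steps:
O = -35/23 (O = -105/69 = -105*1/69 = -35/23 ≈ -1.5217)
Z(Y) = -35/23
(17247 + f)/(-42949 + Z(-19)) = (17247 + 16446)/(-42949 - 35/23) = 33693/(-987862/23) = 33693*(-23/987862) = -774939/987862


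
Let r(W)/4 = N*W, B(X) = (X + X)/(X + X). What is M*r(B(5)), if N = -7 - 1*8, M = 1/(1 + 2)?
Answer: -20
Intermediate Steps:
B(X) = 1 (B(X) = (2*X)/((2*X)) = (2*X)*(1/(2*X)) = 1)
M = ⅓ (M = 1/3 = ⅓ ≈ 0.33333)
N = -15 (N = -7 - 8 = -15)
r(W) = -60*W (r(W) = 4*(-15*W) = -60*W)
M*r(B(5)) = (-60*1)/3 = (⅓)*(-60) = -20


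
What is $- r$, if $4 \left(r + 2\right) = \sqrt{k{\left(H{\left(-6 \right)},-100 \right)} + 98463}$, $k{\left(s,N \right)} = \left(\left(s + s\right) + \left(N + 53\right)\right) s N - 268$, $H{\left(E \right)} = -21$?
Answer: $2 - \frac{i \sqrt{88705}}{4} \approx 2.0 - 74.458 i$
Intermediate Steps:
$k{\left(s,N \right)} = -268 + N s \left(53 + N + 2 s\right)$ ($k{\left(s,N \right)} = \left(2 s + \left(53 + N\right)\right) s N - 268 = \left(53 + N + 2 s\right) s N - 268 = s \left(53 + N + 2 s\right) N - 268 = N s \left(53 + N + 2 s\right) - 268 = -268 + N s \left(53 + N + 2 s\right)$)
$r = -2 + \frac{i \sqrt{88705}}{4}$ ($r = -2 + \frac{\sqrt{\left(-268 - 21 \left(-100\right)^{2} + 2 \left(-100\right) \left(-21\right)^{2} + 53 \left(-100\right) \left(-21\right)\right) + 98463}}{4} = -2 + \frac{\sqrt{\left(-268 - 210000 + 2 \left(-100\right) 441 + 111300\right) + 98463}}{4} = -2 + \frac{\sqrt{\left(-268 - 210000 - 88200 + 111300\right) + 98463}}{4} = -2 + \frac{\sqrt{-187168 + 98463}}{4} = -2 + \frac{\sqrt{-88705}}{4} = -2 + \frac{i \sqrt{88705}}{4} \approx -2.0 + 74.458 i$)
$- r = - (-2 + \frac{i \sqrt{88705}}{4}) = 2 - \frac{i \sqrt{88705}}{4}$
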